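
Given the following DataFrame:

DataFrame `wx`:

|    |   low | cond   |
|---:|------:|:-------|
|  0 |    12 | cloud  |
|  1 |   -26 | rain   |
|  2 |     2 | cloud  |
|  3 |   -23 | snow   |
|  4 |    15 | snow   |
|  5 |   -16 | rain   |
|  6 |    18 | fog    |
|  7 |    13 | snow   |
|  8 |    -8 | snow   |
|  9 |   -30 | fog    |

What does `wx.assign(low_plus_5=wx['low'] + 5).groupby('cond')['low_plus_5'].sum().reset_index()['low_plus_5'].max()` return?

24

add column low_plus_5 = wx['low'] + 5:
   low   cond  low_plus_5
0   12  cloud          17
1  -26   rain         -21
2    2  cloud           7
3  -23   snow         -18
4   15   snow          20
5  -16   rain         -11
6   18    fog          23
7   13   snow          18
8   -8   snow          -3
9  -30    fog         -25
group by cond, sum of low_plus_5:
cond
cloud    24
fog      -2
rain    -32
snow     17
Name: low_plus_5, dtype: int64
reset_index():
    cond  low_plus_5
0  cloud          24
1    fog          -2
2   rain         -32
3   snow          17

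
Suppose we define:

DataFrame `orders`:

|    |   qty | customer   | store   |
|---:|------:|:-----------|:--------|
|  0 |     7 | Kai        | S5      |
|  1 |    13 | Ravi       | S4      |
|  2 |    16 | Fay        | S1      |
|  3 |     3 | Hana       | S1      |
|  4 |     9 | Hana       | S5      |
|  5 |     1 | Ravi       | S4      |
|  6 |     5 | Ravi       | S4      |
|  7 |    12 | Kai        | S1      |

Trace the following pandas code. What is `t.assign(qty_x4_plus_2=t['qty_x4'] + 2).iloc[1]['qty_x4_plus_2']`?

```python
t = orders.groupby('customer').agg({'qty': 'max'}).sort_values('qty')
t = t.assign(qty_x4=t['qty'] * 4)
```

group by customer, max of qty:
          qty
customer     
Fay        16
Hana        9
Kai        12
Ravi       13
sort by qty:
          qty
customer     
Hana        9
Kai        12
Ravi       13
Fay        16
add column qty_x4 = t['qty'] * 4:
          qty  qty_x4
customer             
Hana        9      36
Kai        12      48
Ravi       13      52
Fay        16      64
add column qty_x4_plus_2 = t['qty_x4'] + 2:
          qty  qty_x4  qty_x4_plus_2
customer                            
Hana        9      36             38
Kai        12      48             50
Ravi       13      52             54
Fay        16      64             66
Finally, value at position 1, column 'qty_x4_plus_2' = 50.

50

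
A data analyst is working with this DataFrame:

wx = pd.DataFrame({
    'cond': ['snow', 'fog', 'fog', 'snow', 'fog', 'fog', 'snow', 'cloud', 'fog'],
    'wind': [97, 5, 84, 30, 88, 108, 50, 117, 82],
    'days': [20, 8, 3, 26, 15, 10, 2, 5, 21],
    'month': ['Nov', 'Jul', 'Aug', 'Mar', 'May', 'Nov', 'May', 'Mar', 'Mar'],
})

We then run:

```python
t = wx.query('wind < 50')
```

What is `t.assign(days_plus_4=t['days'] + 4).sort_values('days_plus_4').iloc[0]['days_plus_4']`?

filter rows where wind < 50:
   cond  wind  days month
1   fog     5     8   Jul
3  snow    30    26   Mar
add column days_plus_4 = t['days'] + 4:
   cond  wind  days month  days_plus_4
1   fog     5     8   Jul           12
3  snow    30    26   Mar           30
sort by days_plus_4:
   cond  wind  days month  days_plus_4
1   fog     5     8   Jul           12
3  snow    30    26   Mar           30

12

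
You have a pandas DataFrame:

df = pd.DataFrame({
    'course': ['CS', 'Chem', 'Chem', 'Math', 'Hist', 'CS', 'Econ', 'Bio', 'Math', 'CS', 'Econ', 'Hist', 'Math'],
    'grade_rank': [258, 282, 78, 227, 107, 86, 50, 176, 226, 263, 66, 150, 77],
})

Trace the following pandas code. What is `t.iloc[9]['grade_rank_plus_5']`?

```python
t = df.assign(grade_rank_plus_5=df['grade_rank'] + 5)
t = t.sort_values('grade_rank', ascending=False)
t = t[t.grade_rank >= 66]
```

83

add column grade_rank_plus_5 = df['grade_rank'] + 5:
   course  grade_rank  grade_rank_plus_5
0      CS         258                263
1    Chem         282                287
2    Chem          78                 83
3    Math         227                232
4    Hist         107                112
5      CS          86                 91
6    Econ          50                 55
7     Bio         176                181
8    Math         226                231
9      CS         263                268
10   Econ          66                 71
11   Hist         150                155
12   Math          77                 82
sort by grade_rank descending:
   course  grade_rank  grade_rank_plus_5
1    Chem         282                287
9      CS         263                268
0      CS         258                263
3    Math         227                232
8    Math         226                231
7     Bio         176                181
11   Hist         150                155
4    Hist         107                112
5      CS          86                 91
2    Chem          78                 83
12   Math          77                 82
10   Econ          66                 71
6    Econ          50                 55
filter rows where grade_rank >= 66:
   course  grade_rank  grade_rank_plus_5
1    Chem         282                287
9      CS         263                268
0      CS         258                263
3    Math         227                232
8    Math         226                231
7     Bio         176                181
11   Hist         150                155
4    Hist         107                112
5      CS          86                 91
2    Chem          78                 83
12   Math          77                 82
10   Econ          66                 71
Reading off the value at position 9, column 'grade_rank_plus_5', we get 83.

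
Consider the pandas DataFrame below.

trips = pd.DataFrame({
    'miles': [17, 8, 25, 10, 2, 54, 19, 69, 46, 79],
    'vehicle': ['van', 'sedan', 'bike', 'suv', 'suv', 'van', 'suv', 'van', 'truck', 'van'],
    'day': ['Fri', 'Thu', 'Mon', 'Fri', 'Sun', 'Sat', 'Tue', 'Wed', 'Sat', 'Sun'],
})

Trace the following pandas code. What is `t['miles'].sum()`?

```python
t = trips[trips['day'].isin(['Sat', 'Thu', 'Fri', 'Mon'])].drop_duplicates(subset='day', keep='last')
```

filter rows where day in ['Sat', 'Thu', 'Fri', 'Mon']:
   miles vehicle  day
0     17     van  Fri
1      8   sedan  Thu
2     25    bike  Mon
3     10     suv  Fri
5     54     van  Sat
8     46   truck  Sat
drop duplicate day (keep=last):
   miles vehicle  day
1      8   sedan  Thu
2     25    bike  Mon
3     10     suv  Fri
8     46   truck  Sat

89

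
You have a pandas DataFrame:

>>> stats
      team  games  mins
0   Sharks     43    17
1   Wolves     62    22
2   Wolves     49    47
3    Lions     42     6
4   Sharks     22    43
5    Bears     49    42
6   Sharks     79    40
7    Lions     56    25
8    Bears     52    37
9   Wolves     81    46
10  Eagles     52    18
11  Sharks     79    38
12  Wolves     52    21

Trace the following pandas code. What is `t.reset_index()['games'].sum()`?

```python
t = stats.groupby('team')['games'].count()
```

13

group by team, count of games:
team
Bears     2
Eagles    1
Lions     2
Sharks    4
Wolves    4
Name: games, dtype: int64
reset_index():
     team  games
0   Bears      2
1  Eagles      1
2   Lions      2
3  Sharks      4
4  Wolves      4
Taking the sum of column 'games' gives 13.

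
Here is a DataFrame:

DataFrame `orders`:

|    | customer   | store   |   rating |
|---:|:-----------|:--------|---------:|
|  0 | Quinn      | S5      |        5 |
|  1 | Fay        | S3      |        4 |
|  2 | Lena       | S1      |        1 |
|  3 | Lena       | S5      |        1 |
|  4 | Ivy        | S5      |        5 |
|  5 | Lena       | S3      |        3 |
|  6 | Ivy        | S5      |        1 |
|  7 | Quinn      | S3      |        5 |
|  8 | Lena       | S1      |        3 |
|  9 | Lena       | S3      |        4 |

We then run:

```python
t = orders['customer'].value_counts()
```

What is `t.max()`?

5

value_counts of customer:
customer
Lena     5
Quinn    2
Ivy      2
Fay      1
Name: count, dtype: int64
Taking the max of the resulting series gives 5.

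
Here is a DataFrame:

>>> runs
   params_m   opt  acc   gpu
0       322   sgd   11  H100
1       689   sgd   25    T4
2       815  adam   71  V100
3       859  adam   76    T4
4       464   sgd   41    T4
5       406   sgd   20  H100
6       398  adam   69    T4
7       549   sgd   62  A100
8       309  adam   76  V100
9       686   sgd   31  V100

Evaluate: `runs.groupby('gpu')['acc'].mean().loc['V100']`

group by gpu, mean of acc:
gpu
A100    62.000000
H100    15.500000
T4      52.750000
V100    59.333333
Name: acc, dtype: float64
So loc['V100'] = 59.3333333333.

59.3333333333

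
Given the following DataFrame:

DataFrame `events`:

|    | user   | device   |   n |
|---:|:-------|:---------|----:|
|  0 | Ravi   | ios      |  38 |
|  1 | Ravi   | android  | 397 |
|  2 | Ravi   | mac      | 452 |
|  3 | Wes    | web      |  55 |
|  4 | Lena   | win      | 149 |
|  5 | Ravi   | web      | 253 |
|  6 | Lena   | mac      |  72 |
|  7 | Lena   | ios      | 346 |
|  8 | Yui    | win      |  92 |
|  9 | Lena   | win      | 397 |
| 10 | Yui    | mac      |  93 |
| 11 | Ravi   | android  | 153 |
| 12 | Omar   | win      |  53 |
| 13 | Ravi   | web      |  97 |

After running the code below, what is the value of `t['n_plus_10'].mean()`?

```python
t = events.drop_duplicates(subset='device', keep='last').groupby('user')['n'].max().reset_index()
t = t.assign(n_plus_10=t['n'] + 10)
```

drop duplicate device (keep=last):
    user   device    n
7   Lena      ios  346
10   Yui      mac   93
11  Ravi  android  153
12  Omar      win   53
13  Ravi      web   97
group by user, max of n:
user
Lena    346
Omar     53
Ravi    153
Yui      93
Name: n, dtype: int64
reset_index():
   user    n
0  Lena  346
1  Omar   53
2  Ravi  153
3   Yui   93
add column n_plus_10 = t['n'] + 10:
   user    n  n_plus_10
0  Lena  346        356
1  Omar   53         63
2  Ravi  153        163
3   Yui   93        103

171.25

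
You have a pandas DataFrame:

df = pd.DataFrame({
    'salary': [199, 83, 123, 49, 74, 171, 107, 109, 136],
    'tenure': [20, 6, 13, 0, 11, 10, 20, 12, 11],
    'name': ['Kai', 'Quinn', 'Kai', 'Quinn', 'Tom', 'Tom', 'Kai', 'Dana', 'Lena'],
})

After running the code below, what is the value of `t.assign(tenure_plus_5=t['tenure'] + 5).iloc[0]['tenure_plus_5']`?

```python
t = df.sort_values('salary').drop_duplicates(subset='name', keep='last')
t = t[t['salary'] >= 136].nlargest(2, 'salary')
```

sort by salary:
   salary  tenure   name
3      49       0  Quinn
4      74      11    Tom
1      83       6  Quinn
6     107      20    Kai
7     109      12   Dana
2     123      13    Kai
8     136      11   Lena
5     171      10    Tom
0     199      20    Kai
drop duplicate name (keep=last):
   salary  tenure   name
1      83       6  Quinn
7     109      12   Dana
8     136      11   Lena
5     171      10    Tom
0     199      20    Kai
filter rows where salary >= 136:
   salary  tenure  name
8     136      11  Lena
5     171      10   Tom
0     199      20   Kai
take 2 rows with largest salary:
   salary  tenure name
0     199      20  Kai
5     171      10  Tom
add column tenure_plus_5 = t['tenure'] + 5:
   salary  tenure name  tenure_plus_5
0     199      20  Kai             25
5     171      10  Tom             15
Finally, value at position 0, column 'tenure_plus_5' = 25.

25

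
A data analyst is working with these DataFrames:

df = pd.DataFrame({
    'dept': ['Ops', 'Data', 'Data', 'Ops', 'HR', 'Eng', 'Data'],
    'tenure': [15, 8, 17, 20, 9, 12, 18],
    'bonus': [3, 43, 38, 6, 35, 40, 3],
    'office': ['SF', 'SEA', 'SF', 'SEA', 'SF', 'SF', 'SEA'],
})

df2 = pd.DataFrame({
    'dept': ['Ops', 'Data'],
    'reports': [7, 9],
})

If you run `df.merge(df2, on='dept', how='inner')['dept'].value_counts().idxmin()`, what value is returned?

Ops

merge on 'dept' (how='inner') → 5 rows:
   dept  tenure  bonus office  reports
0   Ops      15      3     SF        7
1  Data       8     43    SEA        9
2  Data      17     38     SF        9
3   Ops      20      6    SEA        7
4  Data      18      3    SEA        9
value_counts of dept:
dept
Data    3
Ops     2
Name: count, dtype: int64
label with the smallest value → Ops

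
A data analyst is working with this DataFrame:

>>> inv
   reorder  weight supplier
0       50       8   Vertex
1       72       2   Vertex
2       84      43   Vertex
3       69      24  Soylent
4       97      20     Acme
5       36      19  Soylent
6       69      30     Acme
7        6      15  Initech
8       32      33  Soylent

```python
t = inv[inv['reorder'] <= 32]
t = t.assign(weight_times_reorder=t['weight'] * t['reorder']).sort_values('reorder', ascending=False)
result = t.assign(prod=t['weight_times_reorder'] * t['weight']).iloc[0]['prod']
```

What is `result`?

filter rows where reorder <= 32:
   reorder  weight supplier
7        6      15  Initech
8       32      33  Soylent
add column weight_times_reorder = t['weight'] * t['reorder']:
   reorder  weight supplier  weight_times_reorder
7        6      15  Initech                    90
8       32      33  Soylent                  1056
sort by reorder descending:
   reorder  weight supplier  weight_times_reorder
8       32      33  Soylent                  1056
7        6      15  Initech                    90
add column prod = t['weight_times_reorder'] * t['weight']:
   reorder  weight supplier  weight_times_reorder   prod
8       32      33  Soylent                  1056  34848
7        6      15  Initech                    90   1350
The value at position 0, column 'prod' is 34848.

34848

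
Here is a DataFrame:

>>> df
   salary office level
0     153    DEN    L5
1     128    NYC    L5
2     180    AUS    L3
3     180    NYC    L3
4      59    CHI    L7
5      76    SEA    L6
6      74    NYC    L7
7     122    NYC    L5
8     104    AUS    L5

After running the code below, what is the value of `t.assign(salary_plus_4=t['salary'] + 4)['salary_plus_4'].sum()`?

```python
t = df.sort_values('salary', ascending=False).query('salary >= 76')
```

971

sort by salary descending:
   salary office level
2     180    AUS    L3
3     180    NYC    L3
0     153    DEN    L5
1     128    NYC    L5
7     122    NYC    L5
8     104    AUS    L5
5      76    SEA    L6
6      74    NYC    L7
4      59    CHI    L7
filter rows where salary >= 76:
   salary office level
2     180    AUS    L3
3     180    NYC    L3
0     153    DEN    L5
1     128    NYC    L5
7     122    NYC    L5
8     104    AUS    L5
5      76    SEA    L6
add column salary_plus_4 = t['salary'] + 4:
   salary office level  salary_plus_4
2     180    AUS    L3            184
3     180    NYC    L3            184
0     153    DEN    L5            157
1     128    NYC    L5            132
7     122    NYC    L5            126
8     104    AUS    L5            108
5      76    SEA    L6             80
Hence 971.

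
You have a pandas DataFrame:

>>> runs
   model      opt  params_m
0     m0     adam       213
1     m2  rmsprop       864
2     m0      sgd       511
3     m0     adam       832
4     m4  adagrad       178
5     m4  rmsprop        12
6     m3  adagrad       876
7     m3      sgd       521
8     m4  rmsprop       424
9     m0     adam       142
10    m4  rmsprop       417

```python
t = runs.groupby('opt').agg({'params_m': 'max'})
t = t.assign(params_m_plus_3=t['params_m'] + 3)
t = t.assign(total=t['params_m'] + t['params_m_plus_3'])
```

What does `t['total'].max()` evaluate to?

1755

group by opt, max of params_m:
         params_m
opt              
adagrad       876
adam          832
rmsprop       864
sgd           521
add column params_m_plus_3 = t['params_m'] + 3:
         params_m  params_m_plus_3
opt                               
adagrad       876              879
adam          832              835
rmsprop       864              867
sgd           521              524
add column total = t['params_m'] + t['params_m_plus_3']:
         params_m  params_m_plus_3  total
opt                                      
adagrad       876              879   1755
adam          832              835   1667
rmsprop       864              867   1731
sgd           521              524   1045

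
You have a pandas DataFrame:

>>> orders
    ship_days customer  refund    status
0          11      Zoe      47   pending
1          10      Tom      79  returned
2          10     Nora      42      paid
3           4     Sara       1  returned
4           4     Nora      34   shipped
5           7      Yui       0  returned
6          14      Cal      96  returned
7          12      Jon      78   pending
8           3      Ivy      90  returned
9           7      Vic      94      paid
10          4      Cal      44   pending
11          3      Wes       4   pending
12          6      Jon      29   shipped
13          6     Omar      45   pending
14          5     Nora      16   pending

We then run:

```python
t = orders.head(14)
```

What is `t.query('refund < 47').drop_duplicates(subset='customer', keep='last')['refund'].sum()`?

take first 14 rows:
    ship_days customer  refund    status
0          11      Zoe      47   pending
1          10      Tom      79  returned
2          10     Nora      42      paid
3           4     Sara       1  returned
4           4     Nora      34   shipped
5           7      Yui       0  returned
6          14      Cal      96  returned
7          12      Jon      78   pending
8           3      Ivy      90  returned
9           7      Vic      94      paid
10          4      Cal      44   pending
11          3      Wes       4   pending
12          6      Jon      29   shipped
13          6     Omar      45   pending
filter rows where refund < 47:
    ship_days customer  refund    status
2          10     Nora      42      paid
3           4     Sara       1  returned
4           4     Nora      34   shipped
5           7      Yui       0  returned
10          4      Cal      44   pending
11          3      Wes       4   pending
12          6      Jon      29   shipped
13          6     Omar      45   pending
drop duplicate customer (keep=last):
    ship_days customer  refund    status
3           4     Sara       1  returned
4           4     Nora      34   shipped
5           7      Yui       0  returned
10          4      Cal      44   pending
11          3      Wes       4   pending
12          6      Jon      29   shipped
13          6     Omar      45   pending
Reading off the sum of column 'refund', we get 157.

157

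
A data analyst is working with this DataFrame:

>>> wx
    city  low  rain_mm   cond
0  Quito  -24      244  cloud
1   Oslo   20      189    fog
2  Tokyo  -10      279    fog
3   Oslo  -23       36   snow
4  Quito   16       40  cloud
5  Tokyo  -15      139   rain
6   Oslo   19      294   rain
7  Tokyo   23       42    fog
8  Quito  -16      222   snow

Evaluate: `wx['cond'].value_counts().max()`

3

value_counts of cond:
cond
fog      3
cloud    2
snow     2
rain     2
Name: count, dtype: int64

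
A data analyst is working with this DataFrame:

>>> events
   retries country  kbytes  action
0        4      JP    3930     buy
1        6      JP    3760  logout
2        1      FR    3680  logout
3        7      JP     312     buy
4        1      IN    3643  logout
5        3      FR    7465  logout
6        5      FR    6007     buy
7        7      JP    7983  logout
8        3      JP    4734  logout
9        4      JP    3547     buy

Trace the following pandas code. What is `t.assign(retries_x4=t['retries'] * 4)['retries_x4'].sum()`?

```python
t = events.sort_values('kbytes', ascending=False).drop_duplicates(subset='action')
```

sort by kbytes descending:
   retries country  kbytes  action
7        7      JP    7983  logout
5        3      FR    7465  logout
6        5      FR    6007     buy
8        3      JP    4734  logout
0        4      JP    3930     buy
1        6      JP    3760  logout
2        1      FR    3680  logout
4        1      IN    3643  logout
9        4      JP    3547     buy
3        7      JP     312     buy
drop duplicate action (keep=first):
   retries country  kbytes  action
7        7      JP    7983  logout
6        5      FR    6007     buy
add column retries_x4 = t['retries'] * 4:
   retries country  kbytes  action  retries_x4
7        7      JP    7983  logout          28
6        5      FR    6007     buy          20

48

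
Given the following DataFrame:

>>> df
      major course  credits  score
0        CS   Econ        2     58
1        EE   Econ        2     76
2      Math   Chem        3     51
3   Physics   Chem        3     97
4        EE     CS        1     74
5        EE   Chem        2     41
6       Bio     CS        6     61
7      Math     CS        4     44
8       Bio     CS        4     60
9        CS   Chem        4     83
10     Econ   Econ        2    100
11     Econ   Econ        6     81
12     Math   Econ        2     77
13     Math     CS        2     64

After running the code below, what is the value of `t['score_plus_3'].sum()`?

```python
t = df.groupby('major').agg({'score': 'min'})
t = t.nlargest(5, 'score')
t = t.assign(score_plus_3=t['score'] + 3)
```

355

group by major, min of score:
         score
major         
Bio         60
CS          58
EE          41
Econ        81
Math        44
Physics     97
take 5 rows with largest score:
         score
major         
Physics     97
Econ        81
Bio         60
CS          58
Math        44
add column score_plus_3 = t['score'] + 3:
         score  score_plus_3
major                       
Physics     97           100
Econ        81            84
Bio         60            63
CS          58            61
Math        44            47
Reading off the sum of column 'score_plus_3', we get 355.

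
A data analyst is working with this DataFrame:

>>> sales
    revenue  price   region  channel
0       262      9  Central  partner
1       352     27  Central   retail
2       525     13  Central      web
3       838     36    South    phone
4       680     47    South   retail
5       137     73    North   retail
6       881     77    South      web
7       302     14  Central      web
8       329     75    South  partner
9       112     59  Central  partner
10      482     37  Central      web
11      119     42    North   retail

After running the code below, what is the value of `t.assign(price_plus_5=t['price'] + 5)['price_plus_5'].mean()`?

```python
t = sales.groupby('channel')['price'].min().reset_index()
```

26.25

group by channel, min of price:
channel
partner     9
phone      36
retail     27
web        13
Name: price, dtype: int64
reset_index():
   channel  price
0  partner      9
1    phone     36
2   retail     27
3      web     13
add column price_plus_5 = t['price'] + 5:
   channel  price  price_plus_5
0  partner      9            14
1    phone     36            41
2   retail     27            32
3      web     13            18
Hence 26.25.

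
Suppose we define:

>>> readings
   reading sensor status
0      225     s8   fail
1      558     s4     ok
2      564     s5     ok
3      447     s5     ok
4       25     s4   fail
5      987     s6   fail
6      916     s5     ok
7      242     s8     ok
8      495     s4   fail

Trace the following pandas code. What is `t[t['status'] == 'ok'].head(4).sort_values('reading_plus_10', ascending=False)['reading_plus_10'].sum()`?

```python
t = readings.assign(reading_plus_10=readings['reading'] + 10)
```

2525

add column reading_plus_10 = readings['reading'] + 10:
   reading sensor status  reading_plus_10
0      225     s8   fail              235
1      558     s4     ok              568
2      564     s5     ok              574
3      447     s5     ok              457
4       25     s4   fail               35
5      987     s6   fail              997
6      916     s5     ok              926
7      242     s8     ok              252
8      495     s4   fail              505
filter rows where status == 'ok':
   reading sensor status  reading_plus_10
1      558     s4     ok              568
2      564     s5     ok              574
3      447     s5     ok              457
6      916     s5     ok              926
7      242     s8     ok              252
take first 4 rows:
   reading sensor status  reading_plus_10
1      558     s4     ok              568
2      564     s5     ok              574
3      447     s5     ok              457
6      916     s5     ok              926
sort by reading_plus_10 descending:
   reading sensor status  reading_plus_10
6      916     s5     ok              926
2      564     s5     ok              574
1      558     s4     ok              568
3      447     s5     ok              457
Taking the sum of column 'reading_plus_10' gives 2525.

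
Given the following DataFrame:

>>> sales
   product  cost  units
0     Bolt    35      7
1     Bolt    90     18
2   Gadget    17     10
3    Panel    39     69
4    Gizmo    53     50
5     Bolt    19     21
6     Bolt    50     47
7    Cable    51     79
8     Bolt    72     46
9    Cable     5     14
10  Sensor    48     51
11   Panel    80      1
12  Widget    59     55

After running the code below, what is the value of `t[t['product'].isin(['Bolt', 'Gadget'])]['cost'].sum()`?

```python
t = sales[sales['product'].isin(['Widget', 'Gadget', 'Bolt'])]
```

filter rows where product in ['Widget', 'Gadget', 'Bolt']:
   product  cost  units
0     Bolt    35      7
1     Bolt    90     18
2   Gadget    17     10
5     Bolt    19     21
6     Bolt    50     47
8     Bolt    72     46
12  Widget    59     55
filter rows where product in ['Bolt', 'Gadget']:
  product  cost  units
0    Bolt    35      7
1    Bolt    90     18
2  Gadget    17     10
5    Bolt    19     21
6    Bolt    50     47
8    Bolt    72     46
Hence 283.

283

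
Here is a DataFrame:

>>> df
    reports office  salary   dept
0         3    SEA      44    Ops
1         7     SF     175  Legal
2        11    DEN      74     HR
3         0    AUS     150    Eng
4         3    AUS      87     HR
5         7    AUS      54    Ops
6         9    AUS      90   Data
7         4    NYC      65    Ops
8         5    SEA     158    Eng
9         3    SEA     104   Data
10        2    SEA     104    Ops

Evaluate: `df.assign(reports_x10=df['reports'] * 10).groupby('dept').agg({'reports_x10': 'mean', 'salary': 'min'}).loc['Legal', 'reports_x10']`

add column reports_x10 = df['reports'] * 10:
    reports office  salary   dept  reports_x10
0         3    SEA      44    Ops           30
1         7     SF     175  Legal           70
2        11    DEN      74     HR          110
3         0    AUS     150    Eng            0
4         3    AUS      87     HR           30
5         7    AUS      54    Ops           70
6         9    AUS      90   Data           90
7         4    NYC      65    Ops           40
8         5    SEA     158    Eng           50
9         3    SEA     104   Data           30
10        2    SEA     104    Ops           20
group by dept: mean(reports_x10), min(salary):
       reports_x10  salary
dept                      
Data          60.0      90
Eng           25.0     150
HR            70.0      74
Legal         70.0     175
Ops           40.0      44
value at row 'Legal', column 'reports_x10' → 70.0

70.0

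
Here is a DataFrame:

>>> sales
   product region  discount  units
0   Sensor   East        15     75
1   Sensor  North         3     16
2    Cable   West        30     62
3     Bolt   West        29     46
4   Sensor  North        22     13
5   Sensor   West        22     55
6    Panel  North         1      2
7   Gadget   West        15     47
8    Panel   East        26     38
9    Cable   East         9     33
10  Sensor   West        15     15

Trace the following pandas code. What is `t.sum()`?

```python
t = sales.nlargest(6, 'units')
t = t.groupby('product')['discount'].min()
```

115

take 6 rows with largest units:
  product region  discount  units
0  Sensor   East        15     75
2   Cable   West        30     62
5  Sensor   West        22     55
7  Gadget   West        15     47
3    Bolt   West        29     46
8   Panel   East        26     38
group by product, min of discount:
product
Bolt      29
Cable     30
Gadget    15
Panel     26
Sensor    15
Name: discount, dtype: int64
So sum() = 115.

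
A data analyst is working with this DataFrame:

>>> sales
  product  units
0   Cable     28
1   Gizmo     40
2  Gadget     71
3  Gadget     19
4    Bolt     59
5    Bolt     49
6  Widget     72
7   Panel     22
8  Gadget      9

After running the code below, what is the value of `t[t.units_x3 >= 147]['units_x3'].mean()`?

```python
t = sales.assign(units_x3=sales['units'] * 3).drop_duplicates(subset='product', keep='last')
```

add column units_x3 = sales['units'] * 3:
  product  units  units_x3
0   Cable     28        84
1   Gizmo     40       120
2  Gadget     71       213
3  Gadget     19        57
4    Bolt     59       177
5    Bolt     49       147
6  Widget     72       216
7   Panel     22        66
8  Gadget      9        27
drop duplicate product (keep=last):
  product  units  units_x3
0   Cable     28        84
1   Gizmo     40       120
5    Bolt     49       147
6  Widget     72       216
7   Panel     22        66
8  Gadget      9        27
filter rows where units_x3 >= 147:
  product  units  units_x3
5    Bolt     49       147
6  Widget     72       216
Finally, mean of column 'units_x3' = 181.5.

181.5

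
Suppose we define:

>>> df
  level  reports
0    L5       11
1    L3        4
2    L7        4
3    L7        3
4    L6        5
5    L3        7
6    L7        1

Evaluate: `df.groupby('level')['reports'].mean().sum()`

group by level, mean of reports:
level
L3     5.500000
L5    11.000000
L6     5.000000
L7     2.666667
Name: reports, dtype: float64
Taking the sum of the resulting series gives 24.1666666667.

24.1666666667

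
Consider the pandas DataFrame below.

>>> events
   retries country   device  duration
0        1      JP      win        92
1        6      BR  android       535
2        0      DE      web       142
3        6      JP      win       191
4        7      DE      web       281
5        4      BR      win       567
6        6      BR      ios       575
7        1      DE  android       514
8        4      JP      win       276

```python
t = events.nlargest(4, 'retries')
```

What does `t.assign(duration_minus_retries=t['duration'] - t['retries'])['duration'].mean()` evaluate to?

395.5

take 4 rows with largest retries:
   retries country   device  duration
4        7      DE      web       281
1        6      BR  android       535
3        6      JP      win       191
6        6      BR      ios       575
add column duration_minus_retries = t['duration'] - t['retries']:
   retries country   device  duration  duration_minus_retries
4        7      DE      web       281                     274
1        6      BR  android       535                     529
3        6      JP      win       191                     185
6        6      BR      ios       575                     569
The mean of column 'duration' is 395.5.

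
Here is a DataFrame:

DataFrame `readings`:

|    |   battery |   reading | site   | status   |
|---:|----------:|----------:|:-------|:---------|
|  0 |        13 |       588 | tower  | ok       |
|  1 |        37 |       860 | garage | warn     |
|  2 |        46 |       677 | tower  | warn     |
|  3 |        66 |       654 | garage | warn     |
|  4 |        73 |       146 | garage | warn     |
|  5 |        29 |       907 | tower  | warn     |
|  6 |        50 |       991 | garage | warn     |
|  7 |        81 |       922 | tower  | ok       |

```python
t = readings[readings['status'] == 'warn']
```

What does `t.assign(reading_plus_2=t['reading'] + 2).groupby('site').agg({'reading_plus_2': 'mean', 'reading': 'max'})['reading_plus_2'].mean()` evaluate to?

filter rows where status == 'warn':
   battery  reading    site status
1       37      860  garage   warn
2       46      677   tower   warn
3       66      654  garage   warn
4       73      146  garage   warn
5       29      907   tower   warn
6       50      991  garage   warn
add column reading_plus_2 = t['reading'] + 2:
   battery  reading    site status  reading_plus_2
1       37      860  garage   warn             862
2       46      677   tower   warn             679
3       66      654  garage   warn             656
4       73      146  garage   warn             148
5       29      907   tower   warn             909
6       50      991  garage   warn             993
group by site: mean(reading_plus_2), max(reading):
        reading_plus_2  reading
site                           
garage          664.75      991
tower           794.00      907
Finally, mean of column 'reading_plus_2' = 729.375.

729.375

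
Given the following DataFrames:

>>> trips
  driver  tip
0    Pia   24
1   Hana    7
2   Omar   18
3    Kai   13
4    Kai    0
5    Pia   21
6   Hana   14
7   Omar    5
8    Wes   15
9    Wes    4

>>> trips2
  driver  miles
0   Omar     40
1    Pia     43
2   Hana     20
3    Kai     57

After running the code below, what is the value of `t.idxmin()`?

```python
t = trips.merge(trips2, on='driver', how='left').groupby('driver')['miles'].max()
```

Hana

merge on 'driver' (how='left') → 10 rows:
  driver  tip  miles
0    Pia   24   43.0
1   Hana    7   20.0
2   Omar   18   40.0
3    Kai   13   57.0
4    Kai    0   57.0
5    Pia   21   43.0
6   Hana   14   20.0
7   Omar    5   40.0
8    Wes   15    NaN
9    Wes    4    NaN
group by driver, max of miles:
driver
Hana    20.0
Kai     57.0
Omar    40.0
Pia     43.0
Wes      NaN
Name: miles, dtype: float64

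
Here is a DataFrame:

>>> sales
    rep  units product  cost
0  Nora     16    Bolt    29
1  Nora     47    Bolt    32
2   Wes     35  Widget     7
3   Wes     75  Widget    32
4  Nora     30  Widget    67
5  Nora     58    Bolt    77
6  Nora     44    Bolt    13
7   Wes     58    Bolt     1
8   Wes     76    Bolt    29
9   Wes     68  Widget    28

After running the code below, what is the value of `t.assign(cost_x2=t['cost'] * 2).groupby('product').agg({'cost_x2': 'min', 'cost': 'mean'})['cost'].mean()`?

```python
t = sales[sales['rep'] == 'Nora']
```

52.375

filter rows where rep == 'Nora':
    rep  units product  cost
0  Nora     16    Bolt    29
1  Nora     47    Bolt    32
4  Nora     30  Widget    67
5  Nora     58    Bolt    77
6  Nora     44    Bolt    13
add column cost_x2 = t['cost'] * 2:
    rep  units product  cost  cost_x2
0  Nora     16    Bolt    29       58
1  Nora     47    Bolt    32       64
4  Nora     30  Widget    67      134
5  Nora     58    Bolt    77      154
6  Nora     44    Bolt    13       26
group by product: min(cost_x2), mean(cost):
         cost_x2   cost
product                
Bolt          26  37.75
Widget       134  67.00
Then the mean of column 'cost': 52.375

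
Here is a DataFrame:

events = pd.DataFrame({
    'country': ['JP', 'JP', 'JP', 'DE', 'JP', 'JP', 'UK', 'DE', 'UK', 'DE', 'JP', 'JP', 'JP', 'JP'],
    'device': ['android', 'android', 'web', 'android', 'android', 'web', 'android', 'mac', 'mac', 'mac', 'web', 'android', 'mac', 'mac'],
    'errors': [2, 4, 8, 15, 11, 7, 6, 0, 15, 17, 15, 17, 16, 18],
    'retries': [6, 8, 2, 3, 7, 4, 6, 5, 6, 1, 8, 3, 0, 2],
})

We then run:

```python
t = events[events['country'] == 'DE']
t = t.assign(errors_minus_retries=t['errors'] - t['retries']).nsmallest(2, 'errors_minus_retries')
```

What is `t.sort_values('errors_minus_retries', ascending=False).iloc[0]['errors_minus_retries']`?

12

filter rows where country == 'DE':
  country   device  errors  retries
3      DE  android      15        3
7      DE      mac       0        5
9      DE      mac      17        1
add column errors_minus_retries = t['errors'] - t['retries']:
  country   device  errors  retries  errors_minus_retries
3      DE  android      15        3                    12
7      DE      mac       0        5                    -5
9      DE      mac      17        1                    16
take 2 rows with smallest errors_minus_retries:
  country   device  errors  retries  errors_minus_retries
7      DE      mac       0        5                    -5
3      DE  android      15        3                    12
sort by errors_minus_retries descending:
  country   device  errors  retries  errors_minus_retries
3      DE  android      15        3                    12
7      DE      mac       0        5                    -5
Hence 12.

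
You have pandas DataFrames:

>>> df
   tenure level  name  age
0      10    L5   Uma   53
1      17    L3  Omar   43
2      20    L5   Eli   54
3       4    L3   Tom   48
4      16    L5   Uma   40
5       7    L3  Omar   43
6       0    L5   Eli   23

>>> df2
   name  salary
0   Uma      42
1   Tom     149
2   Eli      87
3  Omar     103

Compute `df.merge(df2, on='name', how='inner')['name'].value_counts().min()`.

1

merge on 'name' (how='inner') → 7 rows:
   tenure level  name  age  salary
0      10    L5   Uma   53      42
1      17    L3  Omar   43     103
2      20    L5   Eli   54      87
3       4    L3   Tom   48     149
4      16    L5   Uma   40      42
5       7    L3  Omar   43     103
6       0    L5   Eli   23      87
value_counts of name:
name
Uma     2
Omar    2
Eli     2
Tom     1
Name: count, dtype: int64
So min() = 1.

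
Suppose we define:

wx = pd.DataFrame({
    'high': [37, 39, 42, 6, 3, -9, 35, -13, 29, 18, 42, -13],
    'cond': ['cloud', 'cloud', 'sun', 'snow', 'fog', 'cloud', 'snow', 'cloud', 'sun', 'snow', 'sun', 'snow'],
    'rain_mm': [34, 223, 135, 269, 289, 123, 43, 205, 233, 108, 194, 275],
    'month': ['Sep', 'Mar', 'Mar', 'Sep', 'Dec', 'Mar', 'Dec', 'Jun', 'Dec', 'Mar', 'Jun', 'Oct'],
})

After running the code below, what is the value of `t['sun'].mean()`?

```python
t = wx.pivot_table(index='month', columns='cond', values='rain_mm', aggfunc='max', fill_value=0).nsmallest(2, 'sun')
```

0.0

pivot: rows=month, cols=cond, max(rain_mm):
cond   cloud  fog  snow  sun
month                       
Dec        0  289    43  233
Jun      205    0     0  194
Mar      223    0   108  135
Oct        0    0   275    0
Sep       34    0   269    0
take 2 rows with smallest sun:
cond   cloud  fog  snow  sun
month                       
Oct        0    0   275    0
Sep       34    0   269    0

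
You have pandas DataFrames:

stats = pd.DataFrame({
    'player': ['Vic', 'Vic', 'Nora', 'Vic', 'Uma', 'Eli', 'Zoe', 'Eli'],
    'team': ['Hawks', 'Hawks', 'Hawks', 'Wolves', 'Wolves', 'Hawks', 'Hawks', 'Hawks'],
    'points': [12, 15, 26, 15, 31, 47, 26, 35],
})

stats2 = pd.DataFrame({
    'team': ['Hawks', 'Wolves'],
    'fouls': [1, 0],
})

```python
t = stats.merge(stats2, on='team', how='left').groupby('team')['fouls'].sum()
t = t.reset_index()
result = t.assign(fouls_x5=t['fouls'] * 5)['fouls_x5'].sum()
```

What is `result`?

merge on 'team' (how='left') → 8 rows:
  player    team  points  fouls
0    Vic   Hawks      12      1
1    Vic   Hawks      15      1
2   Nora   Hawks      26      1
3    Vic  Wolves      15      0
4    Uma  Wolves      31      0
5    Eli   Hawks      47      1
6    Zoe   Hawks      26      1
7    Eli   Hawks      35      1
group by team, sum of fouls:
team
Hawks     6
Wolves    0
Name: fouls, dtype: int64
reset_index():
     team  fouls
0   Hawks      6
1  Wolves      0
add column fouls_x5 = t['fouls'] * 5:
     team  fouls  fouls_x5
0   Hawks      6        30
1  Wolves      0         0
The sum of column 'fouls_x5' is 30.

30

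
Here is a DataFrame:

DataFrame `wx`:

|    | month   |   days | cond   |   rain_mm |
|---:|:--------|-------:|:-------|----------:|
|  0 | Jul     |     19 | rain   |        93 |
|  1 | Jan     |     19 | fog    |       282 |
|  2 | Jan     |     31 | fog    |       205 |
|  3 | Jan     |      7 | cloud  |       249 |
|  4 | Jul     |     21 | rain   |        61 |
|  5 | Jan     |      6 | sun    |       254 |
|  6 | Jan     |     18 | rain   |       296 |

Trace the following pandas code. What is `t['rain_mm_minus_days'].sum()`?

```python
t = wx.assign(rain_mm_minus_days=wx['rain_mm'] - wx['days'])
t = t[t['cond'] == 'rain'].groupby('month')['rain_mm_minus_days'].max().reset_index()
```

352

add column rain_mm_minus_days = wx['rain_mm'] - wx['days']:
  month  days   cond  rain_mm  rain_mm_minus_days
0   Jul    19   rain       93                  74
1   Jan    19    fog      282                 263
2   Jan    31    fog      205                 174
3   Jan     7  cloud      249                 242
4   Jul    21   rain       61                  40
5   Jan     6    sun      254                 248
6   Jan    18   rain      296                 278
filter rows where cond == 'rain':
  month  days  cond  rain_mm  rain_mm_minus_days
0   Jul    19  rain       93                  74
4   Jul    21  rain       61                  40
6   Jan    18  rain      296                 278
group by month, max of rain_mm_minus_days:
month
Jan    278
Jul     74
Name: rain_mm_minus_days, dtype: int64
reset_index():
  month  rain_mm_minus_days
0   Jan                 278
1   Jul                  74
So sum() = 352.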